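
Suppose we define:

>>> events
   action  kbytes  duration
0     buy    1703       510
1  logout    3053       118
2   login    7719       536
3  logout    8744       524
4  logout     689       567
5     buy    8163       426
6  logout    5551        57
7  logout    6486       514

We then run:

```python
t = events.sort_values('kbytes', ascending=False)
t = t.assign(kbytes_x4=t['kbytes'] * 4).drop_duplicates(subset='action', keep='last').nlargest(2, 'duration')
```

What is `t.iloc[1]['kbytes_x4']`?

30876

sort by kbytes descending:
   action  kbytes  duration
3  logout    8744       524
5     buy    8163       426
2   login    7719       536
7  logout    6486       514
6  logout    5551        57
1  logout    3053       118
0     buy    1703       510
4  logout     689       567
add column kbytes_x4 = t['kbytes'] * 4:
   action  kbytes  duration  kbytes_x4
3  logout    8744       524      34976
5     buy    8163       426      32652
2   login    7719       536      30876
7  logout    6486       514      25944
6  logout    5551        57      22204
1  logout    3053       118      12212
0     buy    1703       510       6812
4  logout     689       567       2756
drop duplicate action (keep=last):
   action  kbytes  duration  kbytes_x4
2   login    7719       536      30876
0     buy    1703       510       6812
4  logout     689       567       2756
take 2 rows with largest duration:
   action  kbytes  duration  kbytes_x4
4  logout     689       567       2756
2   login    7719       536      30876
So iloc[1]['kbytes_x4'] = 30876.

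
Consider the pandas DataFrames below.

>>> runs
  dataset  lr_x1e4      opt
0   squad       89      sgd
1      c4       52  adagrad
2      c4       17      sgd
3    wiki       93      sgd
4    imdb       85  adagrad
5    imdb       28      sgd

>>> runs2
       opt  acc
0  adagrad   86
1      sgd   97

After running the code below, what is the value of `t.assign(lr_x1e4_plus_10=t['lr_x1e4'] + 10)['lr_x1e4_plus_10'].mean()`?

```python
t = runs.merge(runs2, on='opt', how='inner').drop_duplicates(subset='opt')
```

80.5

merge on 'opt' (how='inner') → 6 rows:
  dataset  lr_x1e4      opt  acc
0   squad       89      sgd   97
1      c4       52  adagrad   86
2      c4       17      sgd   97
3    wiki       93      sgd   97
4    imdb       85  adagrad   86
5    imdb       28      sgd   97
drop duplicate opt (keep=first):
  dataset  lr_x1e4      opt  acc
0   squad       89      sgd   97
1      c4       52  adagrad   86
add column lr_x1e4_plus_10 = t['lr_x1e4'] + 10:
  dataset  lr_x1e4      opt  acc  lr_x1e4_plus_10
0   squad       89      sgd   97               99
1      c4       52  adagrad   86               62
Finally, mean of column 'lr_x1e4_plus_10' = 80.5.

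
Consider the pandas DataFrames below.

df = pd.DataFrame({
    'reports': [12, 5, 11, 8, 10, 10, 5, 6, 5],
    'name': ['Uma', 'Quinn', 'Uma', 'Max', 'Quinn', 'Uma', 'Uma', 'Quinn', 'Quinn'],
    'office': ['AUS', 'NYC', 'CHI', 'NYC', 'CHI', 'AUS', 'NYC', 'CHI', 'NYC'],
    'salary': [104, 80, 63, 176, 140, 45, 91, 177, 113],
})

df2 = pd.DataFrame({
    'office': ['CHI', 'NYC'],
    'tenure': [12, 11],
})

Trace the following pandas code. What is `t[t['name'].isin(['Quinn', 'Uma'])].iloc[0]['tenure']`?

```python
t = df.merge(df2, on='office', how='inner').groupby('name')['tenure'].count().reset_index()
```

merge on 'office' (how='inner') → 7 rows:
   reports   name office  salary  tenure
0        5  Quinn    NYC      80      11
1       11    Uma    CHI      63      12
2        8    Max    NYC     176      11
3       10  Quinn    CHI     140      12
4        5    Uma    NYC      91      11
5        6  Quinn    CHI     177      12
6        5  Quinn    NYC     113      11
group by name, count of tenure:
name
Max      1
Quinn    4
Uma      2
Name: tenure, dtype: int64
reset_index():
    name  tenure
0    Max       1
1  Quinn       4
2    Uma       2
filter rows where name in ['Quinn', 'Uma']:
    name  tenure
1  Quinn       4
2    Uma       2
Finally, value at position 0, column 'tenure' = 4.

4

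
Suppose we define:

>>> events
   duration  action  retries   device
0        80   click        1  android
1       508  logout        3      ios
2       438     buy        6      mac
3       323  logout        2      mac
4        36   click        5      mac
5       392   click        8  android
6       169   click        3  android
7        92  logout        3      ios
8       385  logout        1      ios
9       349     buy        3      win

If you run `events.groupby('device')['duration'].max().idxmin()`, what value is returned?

win

group by device, max of duration:
device
android    392
ios        508
mac        438
win        349
Name: duration, dtype: int64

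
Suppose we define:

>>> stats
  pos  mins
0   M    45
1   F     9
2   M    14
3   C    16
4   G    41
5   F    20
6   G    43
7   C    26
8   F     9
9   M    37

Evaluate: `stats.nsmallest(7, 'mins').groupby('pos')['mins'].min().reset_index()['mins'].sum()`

39

take 7 rows with smallest mins:
  pos  mins
1   F     9
8   F     9
2   M    14
3   C    16
5   F    20
7   C    26
9   M    37
group by pos, min of mins:
pos
C    16
F     9
M    14
Name: mins, dtype: int64
reset_index():
  pos  mins
0   C    16
1   F     9
2   M    14
sum of column 'mins' → 39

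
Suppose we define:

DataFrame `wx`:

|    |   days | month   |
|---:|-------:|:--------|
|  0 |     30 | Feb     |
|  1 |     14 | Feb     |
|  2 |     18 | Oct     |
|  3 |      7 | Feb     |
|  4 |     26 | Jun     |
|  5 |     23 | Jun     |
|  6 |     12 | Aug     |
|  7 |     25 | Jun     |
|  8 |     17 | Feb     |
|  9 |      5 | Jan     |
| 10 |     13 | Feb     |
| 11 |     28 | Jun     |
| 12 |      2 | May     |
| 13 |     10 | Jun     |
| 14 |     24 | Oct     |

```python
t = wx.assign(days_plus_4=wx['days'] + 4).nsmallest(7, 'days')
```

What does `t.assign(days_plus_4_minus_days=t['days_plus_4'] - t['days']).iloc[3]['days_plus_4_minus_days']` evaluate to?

add column days_plus_4 = wx['days'] + 4:
    days month  days_plus_4
0     30   Feb           34
1     14   Feb           18
2     18   Oct           22
3      7   Feb           11
4     26   Jun           30
5     23   Jun           27
6     12   Aug           16
7     25   Jun           29
8     17   Feb           21
9      5   Jan            9
10    13   Feb           17
11    28   Jun           32
12     2   May            6
13    10   Jun           14
14    24   Oct           28
take 7 rows with smallest days:
    days month  days_plus_4
12     2   May            6
9      5   Jan            9
3      7   Feb           11
13    10   Jun           14
6     12   Aug           16
10    13   Feb           17
1     14   Feb           18
add column days_plus_4_minus_days = t['days_plus_4'] - t['days']:
    days month  days_plus_4  days_plus_4_minus_days
12     2   May            6                       4
9      5   Jan            9                       4
3      7   Feb           11                       4
13    10   Jun           14                       4
6     12   Aug           16                       4
10    13   Feb           17                       4
1     14   Feb           18                       4
Taking the value at position 3, column 'days_plus_4_minus_days' gives 4.

4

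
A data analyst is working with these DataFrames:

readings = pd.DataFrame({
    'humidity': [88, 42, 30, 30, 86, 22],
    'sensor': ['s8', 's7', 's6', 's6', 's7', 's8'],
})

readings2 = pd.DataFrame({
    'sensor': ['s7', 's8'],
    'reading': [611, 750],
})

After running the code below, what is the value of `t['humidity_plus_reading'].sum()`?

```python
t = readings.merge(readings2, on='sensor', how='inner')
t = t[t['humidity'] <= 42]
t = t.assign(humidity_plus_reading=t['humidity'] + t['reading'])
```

merge on 'sensor' (how='inner') → 4 rows:
   humidity sensor  reading
0        88     s8      750
1        42     s7      611
2        86     s7      611
3        22     s8      750
filter rows where humidity <= 42:
   humidity sensor  reading
1        42     s7      611
3        22     s8      750
add column humidity_plus_reading = t['humidity'] + t['reading']:
   humidity sensor  reading  humidity_plus_reading
1        42     s7      611                    653
3        22     s8      750                    772

1425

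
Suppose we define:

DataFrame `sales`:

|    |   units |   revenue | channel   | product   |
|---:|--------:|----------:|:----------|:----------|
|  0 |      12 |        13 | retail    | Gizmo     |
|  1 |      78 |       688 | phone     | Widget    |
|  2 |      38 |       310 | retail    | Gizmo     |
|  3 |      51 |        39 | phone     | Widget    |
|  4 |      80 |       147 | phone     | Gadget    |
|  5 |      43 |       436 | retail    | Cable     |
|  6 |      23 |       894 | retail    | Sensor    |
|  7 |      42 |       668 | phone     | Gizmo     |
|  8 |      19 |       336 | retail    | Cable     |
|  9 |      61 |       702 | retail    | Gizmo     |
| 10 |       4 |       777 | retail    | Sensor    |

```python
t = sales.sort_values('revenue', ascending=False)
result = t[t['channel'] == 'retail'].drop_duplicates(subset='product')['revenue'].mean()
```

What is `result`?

677.333333333

sort by revenue descending:
    units  revenue channel product
6      23      894  retail  Sensor
10      4      777  retail  Sensor
9      61      702  retail   Gizmo
1      78      688   phone  Widget
7      42      668   phone   Gizmo
5      43      436  retail   Cable
8      19      336  retail   Cable
2      38      310  retail   Gizmo
4      80      147   phone  Gadget
3      51       39   phone  Widget
0      12       13  retail   Gizmo
filter rows where channel == 'retail':
    units  revenue channel product
6      23      894  retail  Sensor
10      4      777  retail  Sensor
9      61      702  retail   Gizmo
5      43      436  retail   Cable
8      19      336  retail   Cable
2      38      310  retail   Gizmo
0      12       13  retail   Gizmo
drop duplicate product (keep=first):
   units  revenue channel product
6     23      894  retail  Sensor
9     61      702  retail   Gizmo
5     43      436  retail   Cable
The mean of column 'revenue' is 677.333333333.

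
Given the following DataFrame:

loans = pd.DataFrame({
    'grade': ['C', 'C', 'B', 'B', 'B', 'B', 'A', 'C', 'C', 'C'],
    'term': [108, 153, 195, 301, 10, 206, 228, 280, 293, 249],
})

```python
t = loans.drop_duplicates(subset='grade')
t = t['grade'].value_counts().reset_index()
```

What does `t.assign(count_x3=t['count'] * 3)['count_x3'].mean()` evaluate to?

3.0

drop duplicate grade (keep=first):
  grade  term
0     C   108
2     B   195
6     A   228
value_counts of grade:
grade
C    1
B    1
A    1
Name: count, dtype: int64
reset_index():
  grade  count
0     C      1
1     B      1
2     A      1
add column count_x3 = t['count'] * 3:
  grade  count  count_x3
0     C      1         3
1     B      1         3
2     A      1         3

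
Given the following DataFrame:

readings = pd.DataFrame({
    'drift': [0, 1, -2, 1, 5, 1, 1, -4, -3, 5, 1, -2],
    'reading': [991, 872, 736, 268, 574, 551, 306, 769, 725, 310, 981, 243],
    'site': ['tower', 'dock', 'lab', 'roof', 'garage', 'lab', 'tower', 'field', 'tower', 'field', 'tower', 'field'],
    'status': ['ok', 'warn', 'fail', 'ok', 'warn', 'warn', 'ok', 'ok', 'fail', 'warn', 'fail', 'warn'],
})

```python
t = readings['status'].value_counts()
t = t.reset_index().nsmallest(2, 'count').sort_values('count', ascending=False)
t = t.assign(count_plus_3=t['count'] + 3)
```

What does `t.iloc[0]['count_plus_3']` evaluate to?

value_counts of status:
status
warn    5
ok      4
fail    3
Name: count, dtype: int64
reset_index():
  status  count
0   warn      5
1     ok      4
2   fail      3
take 2 rows with smallest count:
  status  count
2   fail      3
1     ok      4
sort by count descending:
  status  count
1     ok      4
2   fail      3
add column count_plus_3 = t['count'] + 3:
  status  count  count_plus_3
1     ok      4             7
2   fail      3             6

7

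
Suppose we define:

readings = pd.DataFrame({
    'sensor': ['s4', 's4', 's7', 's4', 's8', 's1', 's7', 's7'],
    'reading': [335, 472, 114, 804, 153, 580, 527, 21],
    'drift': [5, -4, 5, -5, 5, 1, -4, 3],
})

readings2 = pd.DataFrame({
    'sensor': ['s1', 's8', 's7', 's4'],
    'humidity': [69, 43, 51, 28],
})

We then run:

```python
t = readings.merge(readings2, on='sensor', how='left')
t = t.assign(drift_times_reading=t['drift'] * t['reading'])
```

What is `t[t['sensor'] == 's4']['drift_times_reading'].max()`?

1675

merge on 'sensor' (how='left') → 8 rows:
  sensor  reading  drift  humidity
0     s4      335      5        28
1     s4      472     -4        28
2     s7      114      5        51
3     s4      804     -5        28
4     s8      153      5        43
5     s1      580      1        69
6     s7      527     -4        51
7     s7       21      3        51
add column drift_times_reading = t['drift'] * t['reading']:
  sensor  reading  drift  humidity  drift_times_reading
0     s4      335      5        28                 1675
1     s4      472     -4        28                -1888
2     s7      114      5        51                  570
3     s4      804     -5        28                -4020
4     s8      153      5        43                  765
5     s1      580      1        69                  580
6     s7      527     -4        51                -2108
7     s7       21      3        51                   63
filter rows where sensor == 's4':
  sensor  reading  drift  humidity  drift_times_reading
0     s4      335      5        28                 1675
1     s4      472     -4        28                -1888
3     s4      804     -5        28                -4020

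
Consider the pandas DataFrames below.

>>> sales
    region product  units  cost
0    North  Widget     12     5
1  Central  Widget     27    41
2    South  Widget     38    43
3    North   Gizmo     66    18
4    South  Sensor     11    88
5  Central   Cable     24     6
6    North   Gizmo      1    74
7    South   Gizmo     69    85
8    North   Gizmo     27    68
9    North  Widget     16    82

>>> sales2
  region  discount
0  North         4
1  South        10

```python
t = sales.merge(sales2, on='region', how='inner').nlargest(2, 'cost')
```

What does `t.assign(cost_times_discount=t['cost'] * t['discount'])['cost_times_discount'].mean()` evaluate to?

865.0

merge on 'region' (how='inner') → 8 rows:
  region product  units  cost  discount
0  North  Widget     12     5         4
1  South  Widget     38    43        10
2  North   Gizmo     66    18         4
3  South  Sensor     11    88        10
4  North   Gizmo      1    74         4
5  South   Gizmo     69    85        10
6  North   Gizmo     27    68         4
7  North  Widget     16    82         4
take 2 rows with largest cost:
  region product  units  cost  discount
3  South  Sensor     11    88        10
5  South   Gizmo     69    85        10
add column cost_times_discount = t['cost'] * t['discount']:
  region product  units  cost  discount  cost_times_discount
3  South  Sensor     11    88        10                  880
5  South   Gizmo     69    85        10                  850
So mean() = 865.0.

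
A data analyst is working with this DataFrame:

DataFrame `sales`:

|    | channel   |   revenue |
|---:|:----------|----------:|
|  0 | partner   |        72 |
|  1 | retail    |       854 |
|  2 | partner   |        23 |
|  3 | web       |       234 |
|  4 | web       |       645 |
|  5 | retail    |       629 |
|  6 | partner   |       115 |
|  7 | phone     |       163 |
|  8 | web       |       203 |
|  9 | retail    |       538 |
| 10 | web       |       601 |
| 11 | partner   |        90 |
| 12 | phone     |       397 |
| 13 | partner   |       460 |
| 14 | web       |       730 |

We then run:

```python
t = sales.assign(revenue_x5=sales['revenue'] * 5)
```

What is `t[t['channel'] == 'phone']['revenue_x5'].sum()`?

2800

add column revenue_x5 = sales['revenue'] * 5:
    channel  revenue  revenue_x5
0   partner       72         360
1    retail      854        4270
2   partner       23         115
3       web      234        1170
4       web      645        3225
5    retail      629        3145
6   partner      115         575
7     phone      163         815
8       web      203        1015
9    retail      538        2690
10      web      601        3005
11  partner       90         450
12    phone      397        1985
13  partner      460        2300
14      web      730        3650
filter rows where channel == 'phone':
   channel  revenue  revenue_x5
7    phone      163         815
12   phone      397        1985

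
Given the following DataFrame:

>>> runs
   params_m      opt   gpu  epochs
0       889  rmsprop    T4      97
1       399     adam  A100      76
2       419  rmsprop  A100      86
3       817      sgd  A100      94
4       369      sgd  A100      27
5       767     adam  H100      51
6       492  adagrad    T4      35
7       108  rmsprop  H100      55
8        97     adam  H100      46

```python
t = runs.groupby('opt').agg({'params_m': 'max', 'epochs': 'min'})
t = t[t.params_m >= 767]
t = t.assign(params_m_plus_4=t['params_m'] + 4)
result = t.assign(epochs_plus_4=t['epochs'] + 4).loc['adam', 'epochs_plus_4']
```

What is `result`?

group by opt: max(params_m), min(epochs):
         params_m  epochs
opt                      
adagrad       492      35
adam          767      46
rmsprop       889      55
sgd           817      27
filter rows where params_m >= 767:
         params_m  epochs
opt                      
adam          767      46
rmsprop       889      55
sgd           817      27
add column params_m_plus_4 = t['params_m'] + 4:
         params_m  epochs  params_m_plus_4
opt                                       
adam          767      46              771
rmsprop       889      55              893
sgd           817      27              821
add column epochs_plus_4 = t['epochs'] + 4:
         params_m  epochs  params_m_plus_4  epochs_plus_4
opt                                                      
adam          767      46              771             50
rmsprop       889      55              893             59
sgd           817      27              821             31
value at row 'adam', column 'epochs_plus_4' → 50

50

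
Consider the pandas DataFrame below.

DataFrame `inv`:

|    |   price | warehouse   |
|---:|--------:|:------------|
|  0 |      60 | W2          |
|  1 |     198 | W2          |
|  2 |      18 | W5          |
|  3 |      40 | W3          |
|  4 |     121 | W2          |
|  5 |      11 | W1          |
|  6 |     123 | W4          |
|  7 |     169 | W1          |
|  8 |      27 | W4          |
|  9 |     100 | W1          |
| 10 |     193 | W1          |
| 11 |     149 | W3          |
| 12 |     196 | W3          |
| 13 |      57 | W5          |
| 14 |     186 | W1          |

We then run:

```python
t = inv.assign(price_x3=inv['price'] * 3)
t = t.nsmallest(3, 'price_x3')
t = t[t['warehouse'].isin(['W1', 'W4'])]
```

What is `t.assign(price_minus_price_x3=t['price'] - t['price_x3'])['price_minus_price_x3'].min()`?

-54

add column price_x3 = inv['price'] * 3:
    price warehouse  price_x3
0      60        W2       180
1     198        W2       594
2      18        W5        54
3      40        W3       120
4     121        W2       363
5      11        W1        33
6     123        W4       369
7     169        W1       507
8      27        W4        81
9     100        W1       300
10    193        W1       579
11    149        W3       447
12    196        W3       588
13     57        W5       171
14    186        W1       558
take 3 rows with smallest price_x3:
   price warehouse  price_x3
5     11        W1        33
2     18        W5        54
8     27        W4        81
filter rows where warehouse in ['W1', 'W4']:
   price warehouse  price_x3
5     11        W1        33
8     27        W4        81
add column price_minus_price_x3 = t['price'] - t['price_x3']:
   price warehouse  price_x3  price_minus_price_x3
5     11        W1        33                   -22
8     27        W4        81                   -54
Then the min of column 'price_minus_price_x3': -54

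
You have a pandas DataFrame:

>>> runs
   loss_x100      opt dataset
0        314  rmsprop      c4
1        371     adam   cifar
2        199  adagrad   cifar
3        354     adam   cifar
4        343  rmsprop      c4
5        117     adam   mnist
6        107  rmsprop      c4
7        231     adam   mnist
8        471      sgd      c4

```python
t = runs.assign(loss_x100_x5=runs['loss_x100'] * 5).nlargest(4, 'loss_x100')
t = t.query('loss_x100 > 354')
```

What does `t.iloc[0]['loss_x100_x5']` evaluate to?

2355

add column loss_x100_x5 = runs['loss_x100'] * 5:
   loss_x100      opt dataset  loss_x100_x5
0        314  rmsprop      c4          1570
1        371     adam   cifar          1855
2        199  adagrad   cifar           995
3        354     adam   cifar          1770
4        343  rmsprop      c4          1715
5        117     adam   mnist           585
6        107  rmsprop      c4           535
7        231     adam   mnist          1155
8        471      sgd      c4          2355
take 4 rows with largest loss_x100:
   loss_x100      opt dataset  loss_x100_x5
8        471      sgd      c4          2355
1        371     adam   cifar          1855
3        354     adam   cifar          1770
4        343  rmsprop      c4          1715
filter rows where loss_x100 > 354:
   loss_x100   opt dataset  loss_x100_x5
8        471   sgd      c4          2355
1        371  adam   cifar          1855
Reading off the value at position 0, column 'loss_x100_x5', we get 2355.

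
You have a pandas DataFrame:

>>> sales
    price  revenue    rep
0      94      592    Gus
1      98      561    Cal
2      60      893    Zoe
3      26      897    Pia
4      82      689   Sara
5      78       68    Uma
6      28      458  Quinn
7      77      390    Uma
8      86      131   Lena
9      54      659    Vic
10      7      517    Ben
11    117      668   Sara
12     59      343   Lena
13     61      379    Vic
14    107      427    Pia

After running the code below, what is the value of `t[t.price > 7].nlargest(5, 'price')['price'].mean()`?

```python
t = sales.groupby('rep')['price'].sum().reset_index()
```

149.4

group by rep, sum of price:
rep
Ben        7
Cal       98
Gus       94
Lena     145
Pia      133
Quinn     28
Sara     199
Uma      155
Vic      115
Zoe       60
Name: price, dtype: int64
reset_index():
     rep  price
0    Ben      7
1    Cal     98
2    Gus     94
3   Lena    145
4    Pia    133
5  Quinn     28
6   Sara    199
7    Uma    155
8    Vic    115
9    Zoe     60
filter rows where price > 7:
     rep  price
1    Cal     98
2    Gus     94
3   Lena    145
4    Pia    133
5  Quinn     28
6   Sara    199
7    Uma    155
8    Vic    115
9    Zoe     60
take 5 rows with largest price:
    rep  price
6  Sara    199
7   Uma    155
3  Lena    145
4   Pia    133
8   Vic    115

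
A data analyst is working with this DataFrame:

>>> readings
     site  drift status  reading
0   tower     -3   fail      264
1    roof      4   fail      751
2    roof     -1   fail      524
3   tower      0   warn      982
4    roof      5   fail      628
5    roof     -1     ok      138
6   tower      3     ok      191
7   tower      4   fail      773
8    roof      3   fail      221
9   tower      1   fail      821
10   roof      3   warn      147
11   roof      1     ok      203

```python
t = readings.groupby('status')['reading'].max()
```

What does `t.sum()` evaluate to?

2006

group by status, max of reading:
status
fail    821
ok      203
warn    982
Name: reading, dtype: int64
Reading off the sum of the resulting series, we get 2006.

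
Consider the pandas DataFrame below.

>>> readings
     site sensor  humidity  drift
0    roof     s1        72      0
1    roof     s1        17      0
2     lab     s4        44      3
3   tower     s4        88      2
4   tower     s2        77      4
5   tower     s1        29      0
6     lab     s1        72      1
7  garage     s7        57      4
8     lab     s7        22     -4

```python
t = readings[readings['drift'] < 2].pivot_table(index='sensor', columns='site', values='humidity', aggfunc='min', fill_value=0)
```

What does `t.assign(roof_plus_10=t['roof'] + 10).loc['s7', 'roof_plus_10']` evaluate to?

10

filter rows where drift < 2:
    site sensor  humidity  drift
0   roof     s1        72      0
1   roof     s1        17      0
5  tower     s1        29      0
6    lab     s1        72      1
8    lab     s7        22     -4
pivot: rows=sensor, cols=site, min(humidity):
site    lab  roof  tower
sensor                  
s1       72    17     29
s7       22     0      0
add column roof_plus_10 = t['roof'] + 10:
site    lab  roof  tower  roof_plus_10
sensor                                
s1       72    17     29            27
s7       22     0      0            10
Hence 10.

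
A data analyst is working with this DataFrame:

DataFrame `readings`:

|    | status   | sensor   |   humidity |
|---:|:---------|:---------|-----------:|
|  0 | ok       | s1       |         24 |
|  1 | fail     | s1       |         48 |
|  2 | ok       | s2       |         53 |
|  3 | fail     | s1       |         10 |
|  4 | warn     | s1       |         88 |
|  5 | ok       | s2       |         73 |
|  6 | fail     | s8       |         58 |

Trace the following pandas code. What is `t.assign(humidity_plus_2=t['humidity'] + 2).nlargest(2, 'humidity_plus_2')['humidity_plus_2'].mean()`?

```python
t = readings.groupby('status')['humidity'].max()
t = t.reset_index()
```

82.5

group by status, max of humidity:
status
fail    58
ok      73
warn    88
Name: humidity, dtype: int64
reset_index():
  status  humidity
0   fail        58
1     ok        73
2   warn        88
add column humidity_plus_2 = t['humidity'] + 2:
  status  humidity  humidity_plus_2
0   fail        58               60
1     ok        73               75
2   warn        88               90
take 2 rows with largest humidity_plus_2:
  status  humidity  humidity_plus_2
2   warn        88               90
1     ok        73               75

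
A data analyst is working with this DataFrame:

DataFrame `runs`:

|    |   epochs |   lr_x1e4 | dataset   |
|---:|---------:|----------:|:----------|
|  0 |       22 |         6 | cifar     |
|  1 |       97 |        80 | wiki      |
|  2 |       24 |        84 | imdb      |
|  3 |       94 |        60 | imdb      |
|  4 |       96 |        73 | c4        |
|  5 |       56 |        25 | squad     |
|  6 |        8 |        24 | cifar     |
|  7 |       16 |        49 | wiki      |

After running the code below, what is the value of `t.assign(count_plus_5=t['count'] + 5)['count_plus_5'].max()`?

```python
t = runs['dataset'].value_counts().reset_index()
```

7

value_counts of dataset:
dataset
cifar    2
wiki     2
imdb     2
c4       1
squad    1
Name: count, dtype: int64
reset_index():
  dataset  count
0   cifar      2
1    wiki      2
2    imdb      2
3      c4      1
4   squad      1
add column count_plus_5 = t['count'] + 5:
  dataset  count  count_plus_5
0   cifar      2             7
1    wiki      2             7
2    imdb      2             7
3      c4      1             6
4   squad      1             6
Taking the max of column 'count_plus_5' gives 7.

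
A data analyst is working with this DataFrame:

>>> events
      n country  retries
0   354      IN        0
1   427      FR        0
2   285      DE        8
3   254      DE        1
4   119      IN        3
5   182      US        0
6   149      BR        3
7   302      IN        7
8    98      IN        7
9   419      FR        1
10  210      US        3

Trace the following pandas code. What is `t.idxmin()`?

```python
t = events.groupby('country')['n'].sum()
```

BR

group by country, sum of n:
country
BR    149
DE    539
FR    846
IN    873
US    392
Name: n, dtype: int64
Taking the label with the smallest value gives BR.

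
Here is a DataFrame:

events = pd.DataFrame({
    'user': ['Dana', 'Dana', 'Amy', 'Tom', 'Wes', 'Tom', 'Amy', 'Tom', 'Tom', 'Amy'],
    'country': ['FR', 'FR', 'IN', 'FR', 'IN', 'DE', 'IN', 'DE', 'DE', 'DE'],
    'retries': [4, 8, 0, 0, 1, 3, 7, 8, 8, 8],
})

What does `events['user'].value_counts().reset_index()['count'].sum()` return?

10

value_counts of user:
user
Tom     4
Amy     3
Dana    2
Wes     1
Name: count, dtype: int64
reset_index():
   user  count
0   Tom      4
1   Amy      3
2  Dana      2
3   Wes      1
sum of column 'count' → 10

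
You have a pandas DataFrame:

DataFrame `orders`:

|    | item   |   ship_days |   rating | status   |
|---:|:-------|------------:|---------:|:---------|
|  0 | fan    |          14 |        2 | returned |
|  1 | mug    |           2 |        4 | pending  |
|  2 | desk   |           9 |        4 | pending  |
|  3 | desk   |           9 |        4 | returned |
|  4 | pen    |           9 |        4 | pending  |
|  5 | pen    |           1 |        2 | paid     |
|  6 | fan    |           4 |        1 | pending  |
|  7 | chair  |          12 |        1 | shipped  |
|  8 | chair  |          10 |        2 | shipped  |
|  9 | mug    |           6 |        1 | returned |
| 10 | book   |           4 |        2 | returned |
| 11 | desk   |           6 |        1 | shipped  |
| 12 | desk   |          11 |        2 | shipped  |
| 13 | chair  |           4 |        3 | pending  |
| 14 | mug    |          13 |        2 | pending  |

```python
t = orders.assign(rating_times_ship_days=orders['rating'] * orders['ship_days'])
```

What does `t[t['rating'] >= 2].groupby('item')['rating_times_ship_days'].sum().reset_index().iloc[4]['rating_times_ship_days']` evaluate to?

34

add column rating_times_ship_days = orders['rating'] * orders['ship_days']:
     item  ship_days  rating    status  rating_times_ship_days
0     fan         14       2  returned                      28
1     mug          2       4   pending                       8
2    desk          9       4   pending                      36
3    desk          9       4  returned                      36
4     pen          9       4   pending                      36
5     pen          1       2      paid                       2
6     fan          4       1   pending                       4
7   chair         12       1   shipped                      12
8   chair         10       2   shipped                      20
9     mug          6       1  returned                       6
10   book          4       2  returned                       8
11   desk          6       1   shipped                       6
12   desk         11       2   shipped                      22
13  chair          4       3   pending                      12
14    mug         13       2   pending                      26
filter rows where rating >= 2:
     item  ship_days  rating    status  rating_times_ship_days
0     fan         14       2  returned                      28
1     mug          2       4   pending                       8
2    desk          9       4   pending                      36
3    desk          9       4  returned                      36
4     pen          9       4   pending                      36
5     pen          1       2      paid                       2
8   chair         10       2   shipped                      20
10   book          4       2  returned                       8
12   desk         11       2   shipped                      22
13  chair          4       3   pending                      12
14    mug         13       2   pending                      26
group by item, sum of rating_times_ship_days:
item
book      8
chair    32
desk     94
fan      28
mug      34
pen      38
Name: rating_times_ship_days, dtype: int64
reset_index():
    item  rating_times_ship_days
0   book                       8
1  chair                      32
2   desk                      94
3    fan                      28
4    mug                      34
5    pen                      38
Then the value at position 4, column 'rating_times_ship_days': 34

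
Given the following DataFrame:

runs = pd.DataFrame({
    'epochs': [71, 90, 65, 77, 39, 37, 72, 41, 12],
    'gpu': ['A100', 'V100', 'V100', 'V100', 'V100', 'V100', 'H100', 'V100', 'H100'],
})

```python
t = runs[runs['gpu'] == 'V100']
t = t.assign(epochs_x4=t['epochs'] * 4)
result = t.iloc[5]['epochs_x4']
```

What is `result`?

filter rows where gpu == 'V100':
   epochs   gpu
1      90  V100
2      65  V100
3      77  V100
4      39  V100
5      37  V100
7      41  V100
add column epochs_x4 = t['epochs'] * 4:
   epochs   gpu  epochs_x4
1      90  V100        360
2      65  V100        260
3      77  V100        308
4      39  V100        156
5      37  V100        148
7      41  V100        164
So iloc[5]['epochs_x4'] = 164.

164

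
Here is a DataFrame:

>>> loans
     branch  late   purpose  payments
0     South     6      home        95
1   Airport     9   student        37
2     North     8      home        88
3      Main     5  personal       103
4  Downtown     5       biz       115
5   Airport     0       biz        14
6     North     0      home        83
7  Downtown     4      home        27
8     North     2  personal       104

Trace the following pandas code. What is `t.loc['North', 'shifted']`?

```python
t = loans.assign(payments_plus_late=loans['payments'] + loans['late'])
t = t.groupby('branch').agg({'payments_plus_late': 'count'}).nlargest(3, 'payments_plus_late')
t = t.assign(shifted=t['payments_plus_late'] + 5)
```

8

add column payments_plus_late = loans['payments'] + loans['late']:
     branch  late   purpose  payments  payments_plus_late
0     South     6      home        95                 101
1   Airport     9   student        37                  46
2     North     8      home        88                  96
3      Main     5  personal       103                 108
4  Downtown     5       biz       115                 120
5   Airport     0       biz        14                  14
6     North     0      home        83                  83
7  Downtown     4      home        27                  31
8     North     2  personal       104                 106
group by branch, count of payments_plus_late:
          payments_plus_late
branch                      
Airport                    2
Downtown                   2
Main                       1
North                      3
South                      1
take 3 rows with largest payments_plus_late:
          payments_plus_late
branch                      
North                      3
Airport                    2
Downtown                   2
add column shifted = t['payments_plus_late'] + 5:
          payments_plus_late  shifted
branch                               
North                      3        8
Airport                    2        7
Downtown                   2        7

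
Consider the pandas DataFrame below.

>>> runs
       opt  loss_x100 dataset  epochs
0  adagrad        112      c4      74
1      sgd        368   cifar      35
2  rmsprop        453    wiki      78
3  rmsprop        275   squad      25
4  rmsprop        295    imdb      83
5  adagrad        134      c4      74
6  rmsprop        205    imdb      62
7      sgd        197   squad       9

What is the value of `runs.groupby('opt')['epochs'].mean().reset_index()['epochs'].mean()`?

52.6666666667

group by opt, mean of epochs:
opt
adagrad    74.0
rmsprop    62.0
sgd        22.0
Name: epochs, dtype: float64
reset_index():
       opt  epochs
0  adagrad    74.0
1  rmsprop    62.0
2      sgd    22.0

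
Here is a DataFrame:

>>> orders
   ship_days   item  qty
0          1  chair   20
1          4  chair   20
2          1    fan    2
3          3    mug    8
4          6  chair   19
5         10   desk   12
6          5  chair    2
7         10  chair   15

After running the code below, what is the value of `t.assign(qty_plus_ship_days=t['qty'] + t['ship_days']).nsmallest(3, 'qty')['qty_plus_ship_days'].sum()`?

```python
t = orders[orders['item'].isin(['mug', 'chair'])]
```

43

filter rows where item in ['mug', 'chair']:
   ship_days   item  qty
0          1  chair   20
1          4  chair   20
3          3    mug    8
4          6  chair   19
6          5  chair    2
7         10  chair   15
add column qty_plus_ship_days = t['qty'] + t['ship_days']:
   ship_days   item  qty  qty_plus_ship_days
0          1  chair   20                  21
1          4  chair   20                  24
3          3    mug    8                  11
4          6  chair   19                  25
6          5  chair    2                   7
7         10  chair   15                  25
take 3 rows with smallest qty:
   ship_days   item  qty  qty_plus_ship_days
6          5  chair    2                   7
3          3    mug    8                  11
7         10  chair   15                  25
The sum of column 'qty_plus_ship_days' is 43.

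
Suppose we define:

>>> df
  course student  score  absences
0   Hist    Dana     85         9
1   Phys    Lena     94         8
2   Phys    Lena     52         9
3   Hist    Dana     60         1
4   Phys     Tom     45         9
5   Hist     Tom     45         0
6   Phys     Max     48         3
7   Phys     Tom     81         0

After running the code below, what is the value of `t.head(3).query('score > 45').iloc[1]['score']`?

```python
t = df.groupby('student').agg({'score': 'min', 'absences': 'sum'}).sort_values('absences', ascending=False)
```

60

group by student: min(score), sum(absences):
         score  absences
student                 
Dana        60        10
Lena        52        17
Max         48         3
Tom         45         9
sort by absences descending:
         score  absences
student                 
Lena        52        17
Dana        60        10
Tom         45         9
Max         48         3
take first 3 rows:
         score  absences
student                 
Lena        52        17
Dana        60        10
Tom         45         9
filter rows where score > 45:
         score  absences
student                 
Lena        52        17
Dana        60        10
Finally, value at position 1, column 'score' = 60.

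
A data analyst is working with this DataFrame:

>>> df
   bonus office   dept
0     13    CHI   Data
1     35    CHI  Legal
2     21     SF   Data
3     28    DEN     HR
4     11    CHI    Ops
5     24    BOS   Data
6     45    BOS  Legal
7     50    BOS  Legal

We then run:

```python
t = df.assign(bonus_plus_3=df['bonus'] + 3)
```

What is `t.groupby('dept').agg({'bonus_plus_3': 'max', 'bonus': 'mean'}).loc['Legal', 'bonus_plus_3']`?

53

add column bonus_plus_3 = df['bonus'] + 3:
   bonus office   dept  bonus_plus_3
0     13    CHI   Data            16
1     35    CHI  Legal            38
2     21     SF   Data            24
3     28    DEN     HR            31
4     11    CHI    Ops            14
5     24    BOS   Data            27
6     45    BOS  Legal            48
7     50    BOS  Legal            53
group by dept: max(bonus_plus_3), mean(bonus):
       bonus_plus_3      bonus
dept                          
Data             27  19.333333
HR               31  28.000000
Legal            53  43.333333
Ops              14  11.000000
value at row 'Legal', column 'bonus_plus_3' → 53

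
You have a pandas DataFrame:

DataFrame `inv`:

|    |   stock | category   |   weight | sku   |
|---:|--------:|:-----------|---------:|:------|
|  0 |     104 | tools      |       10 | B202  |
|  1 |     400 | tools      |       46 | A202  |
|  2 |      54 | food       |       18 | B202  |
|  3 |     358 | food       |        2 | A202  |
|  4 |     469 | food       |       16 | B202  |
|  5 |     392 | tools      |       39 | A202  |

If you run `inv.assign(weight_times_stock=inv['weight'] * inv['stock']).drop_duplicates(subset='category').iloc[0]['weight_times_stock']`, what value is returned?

1040

add column weight_times_stock = inv['weight'] * inv['stock']:
   stock category  weight   sku  weight_times_stock
0    104    tools      10  B202                1040
1    400    tools      46  A202               18400
2     54     food      18  B202                 972
3    358     food       2  A202                 716
4    469     food      16  B202                7504
5    392    tools      39  A202               15288
drop duplicate category (keep=first):
   stock category  weight   sku  weight_times_stock
0    104    tools      10  B202                1040
2     54     food      18  B202                 972
Finally, value at position 0, column 'weight_times_stock' = 1040.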